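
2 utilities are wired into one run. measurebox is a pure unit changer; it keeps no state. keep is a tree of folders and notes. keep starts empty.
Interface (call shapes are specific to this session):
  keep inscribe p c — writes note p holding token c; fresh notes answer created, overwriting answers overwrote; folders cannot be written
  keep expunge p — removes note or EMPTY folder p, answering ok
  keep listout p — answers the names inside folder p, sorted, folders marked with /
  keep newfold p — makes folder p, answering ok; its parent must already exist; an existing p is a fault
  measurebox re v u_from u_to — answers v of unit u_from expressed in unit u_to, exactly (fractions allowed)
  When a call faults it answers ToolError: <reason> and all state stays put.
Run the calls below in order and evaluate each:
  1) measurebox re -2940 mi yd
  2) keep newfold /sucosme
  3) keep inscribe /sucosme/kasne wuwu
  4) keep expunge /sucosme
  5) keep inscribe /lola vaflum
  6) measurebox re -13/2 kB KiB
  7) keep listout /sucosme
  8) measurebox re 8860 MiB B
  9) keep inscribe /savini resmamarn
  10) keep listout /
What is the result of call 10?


CALL measurebox re[v=-2940; u_from=mi; u_to=yd]
RET  -5174400
CALL keep newfold[p=/sucosme]
RET  ok
CALL keep inscribe[p=/sucosme/kasne; c=wuwu]
RET  created
CALL keep expunge[p=/sucosme]
RET  ToolError: not empty
CALL keep inscribe[p=/lola; c=vaflum]
RET  created
CALL measurebox re[v=-13/2; u_from=kB; u_to=KiB]
RET  -1625/256
CALL keep listout[p=/sucosme]
RET  [kasne]
CALL measurebox re[v=8860; u_from=MiB; u_to=B]
RET  9290383360
CALL keep inscribe[p=/savini; c=resmamarn]
RET  created
CALL keep listout[p=/]
RET  [lola, savini, sucosme/]

Answer: [lola, savini, sucosme/]


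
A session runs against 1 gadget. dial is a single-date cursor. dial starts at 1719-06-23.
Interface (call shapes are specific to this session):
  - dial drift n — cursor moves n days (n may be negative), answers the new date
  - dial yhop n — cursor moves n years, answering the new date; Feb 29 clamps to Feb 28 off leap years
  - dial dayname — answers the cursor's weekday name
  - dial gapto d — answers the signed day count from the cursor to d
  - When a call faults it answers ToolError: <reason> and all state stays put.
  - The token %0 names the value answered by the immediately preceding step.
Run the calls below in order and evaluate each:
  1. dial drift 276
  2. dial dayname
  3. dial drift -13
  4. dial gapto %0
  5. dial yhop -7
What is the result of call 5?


Answer: 1713-03-12

Derivation:
>> dial drift(276)
<< 1720-03-25
>> dial dayname()
<< Monday
>> dial drift(-13)
<< 1720-03-12
>> dial gapto(%0)
<< 0
>> dial yhop(-7)
<< 1713-03-12


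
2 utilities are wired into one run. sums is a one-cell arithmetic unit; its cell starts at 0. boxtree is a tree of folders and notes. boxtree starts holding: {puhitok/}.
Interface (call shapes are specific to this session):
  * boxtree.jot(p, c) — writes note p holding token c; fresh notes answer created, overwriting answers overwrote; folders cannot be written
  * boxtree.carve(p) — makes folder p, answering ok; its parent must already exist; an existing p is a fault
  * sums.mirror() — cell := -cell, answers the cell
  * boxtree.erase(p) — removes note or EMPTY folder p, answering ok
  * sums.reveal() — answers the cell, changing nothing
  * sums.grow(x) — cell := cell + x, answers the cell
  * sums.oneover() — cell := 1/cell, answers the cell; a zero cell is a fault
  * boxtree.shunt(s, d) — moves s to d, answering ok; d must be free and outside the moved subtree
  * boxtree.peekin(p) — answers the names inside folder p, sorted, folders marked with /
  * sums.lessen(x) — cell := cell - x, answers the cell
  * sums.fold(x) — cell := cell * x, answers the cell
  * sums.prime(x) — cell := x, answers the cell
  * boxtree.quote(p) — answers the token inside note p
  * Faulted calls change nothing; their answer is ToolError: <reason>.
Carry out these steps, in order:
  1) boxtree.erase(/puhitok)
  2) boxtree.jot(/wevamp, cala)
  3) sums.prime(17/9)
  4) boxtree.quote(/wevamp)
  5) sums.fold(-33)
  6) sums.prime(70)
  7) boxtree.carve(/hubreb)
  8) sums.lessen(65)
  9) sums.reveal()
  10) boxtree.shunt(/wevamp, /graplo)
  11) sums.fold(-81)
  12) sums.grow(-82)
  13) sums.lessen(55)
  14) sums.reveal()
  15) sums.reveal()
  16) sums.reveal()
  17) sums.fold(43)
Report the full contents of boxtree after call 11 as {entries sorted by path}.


·→ boxtree.erase(/puhitok)
·← ok
·→ boxtree.jot(/wevamp, cala)
·← created
·→ sums.prime(17/9)
·← 17/9
·→ boxtree.quote(/wevamp)
·← cala
·→ sums.fold(-33)
·← -187/3
·→ sums.prime(70)
·← 70
·→ boxtree.carve(/hubreb)
·← ok
·→ sums.lessen(65)
·← 5
·→ sums.reveal()
·← 5
·→ boxtree.shunt(/wevamp, /graplo)
·← ok
·→ sums.fold(-81)
·← -405
·→ sums.grow(-82)
·← -487
·→ sums.lessen(55)
·← -542
·→ sums.reveal()
·← -542
·→ sums.reveal()
·← -542
·→ sums.reveal()
·← -542
·→ sums.fold(43)
·← -23306

Answer: {graplo=cala, hubreb/}


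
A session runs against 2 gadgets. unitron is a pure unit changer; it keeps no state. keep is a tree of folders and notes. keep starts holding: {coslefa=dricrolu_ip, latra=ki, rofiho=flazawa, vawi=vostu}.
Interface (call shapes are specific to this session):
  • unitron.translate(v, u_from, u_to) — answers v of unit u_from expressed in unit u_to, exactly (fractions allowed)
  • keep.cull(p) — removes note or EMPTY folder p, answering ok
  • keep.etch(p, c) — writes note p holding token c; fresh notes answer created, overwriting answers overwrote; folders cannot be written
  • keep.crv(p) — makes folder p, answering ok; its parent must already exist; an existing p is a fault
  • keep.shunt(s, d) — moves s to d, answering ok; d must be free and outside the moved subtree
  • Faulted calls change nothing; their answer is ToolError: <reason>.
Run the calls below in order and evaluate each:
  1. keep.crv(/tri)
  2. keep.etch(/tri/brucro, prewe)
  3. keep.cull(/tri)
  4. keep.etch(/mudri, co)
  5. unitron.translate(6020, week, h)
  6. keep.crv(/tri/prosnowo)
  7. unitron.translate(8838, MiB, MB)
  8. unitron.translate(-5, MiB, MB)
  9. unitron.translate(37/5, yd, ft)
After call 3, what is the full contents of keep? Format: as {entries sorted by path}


Using keep.crv(/tri), yielding ok.
Then keep.etch(/tri/brucro, prewe): created.
I try keep.cull(/tri), giving ToolError: not empty.
Using keep.etch(/mudri, co), → created.
I invoke unitron.translate(6020, week, h), and see 1011360.
Then keep.crv(/tri/prosnowo), giving ok.
I invoke unitron.translate(8838, MiB, MB), — result: 144801792/15625.
I call unitron.translate(-5, MiB, MB), and see -16384/3125.
Calling unitron.translate(37/5, yd, ft), which returns 111/5.

Answer: {coslefa=dricrolu_ip, latra=ki, rofiho=flazawa, tri/, tri/brucro=prewe, vawi=vostu}


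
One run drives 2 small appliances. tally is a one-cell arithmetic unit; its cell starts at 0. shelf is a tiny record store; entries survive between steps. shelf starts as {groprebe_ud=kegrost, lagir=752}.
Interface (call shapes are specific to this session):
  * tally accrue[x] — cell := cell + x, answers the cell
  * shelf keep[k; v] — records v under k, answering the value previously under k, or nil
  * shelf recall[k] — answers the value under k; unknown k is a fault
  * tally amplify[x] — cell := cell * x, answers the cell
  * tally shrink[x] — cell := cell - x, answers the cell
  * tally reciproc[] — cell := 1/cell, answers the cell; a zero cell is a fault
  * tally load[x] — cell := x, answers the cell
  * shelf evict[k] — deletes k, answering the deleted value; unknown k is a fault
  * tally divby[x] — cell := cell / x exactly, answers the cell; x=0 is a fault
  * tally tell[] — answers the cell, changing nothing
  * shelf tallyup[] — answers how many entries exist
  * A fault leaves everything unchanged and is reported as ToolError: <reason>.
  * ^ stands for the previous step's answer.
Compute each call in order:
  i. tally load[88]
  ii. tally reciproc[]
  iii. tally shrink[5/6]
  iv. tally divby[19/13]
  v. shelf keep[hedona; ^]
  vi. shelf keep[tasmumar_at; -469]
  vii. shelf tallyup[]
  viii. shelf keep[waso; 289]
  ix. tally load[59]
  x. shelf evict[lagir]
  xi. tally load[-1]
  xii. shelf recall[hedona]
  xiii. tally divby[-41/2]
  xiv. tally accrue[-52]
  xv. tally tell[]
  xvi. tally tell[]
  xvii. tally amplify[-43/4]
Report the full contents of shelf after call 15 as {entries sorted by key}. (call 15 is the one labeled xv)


Answer: {groprebe_ud=kegrost, hedona=-2821/5016, tasmumar_at=-469, waso=289}

Derivation:
-- 1. tally load(x→88) -> 88
-- 2. tally reciproc() -> 1/88
-- 3. tally shrink(x→5/6) -> -217/264
-- 4. tally divby(x→19/13) -> -2821/5016
-- 5. shelf keep(k→hedona, v→^) -> nil
-- 6. shelf keep(k→tasmumar_at, v→-469) -> nil
-- 7. shelf tallyup() -> 4
-- 8. shelf keep(k→waso, v→289) -> nil
-- 9. tally load(x→59) -> 59
-- 10. shelf evict(k→lagir) -> 752
-- 11. tally load(x→-1) -> -1
-- 12. shelf recall(k→hedona) -> -2821/5016
-- 13. tally divby(x→-41/2) -> 2/41
-- 14. tally accrue(x→-52) -> -2130/41
-- 15. tally tell() -> -2130/41
-- 16. tally tell() -> -2130/41
-- 17. tally amplify(x→-43/4) -> 45795/82


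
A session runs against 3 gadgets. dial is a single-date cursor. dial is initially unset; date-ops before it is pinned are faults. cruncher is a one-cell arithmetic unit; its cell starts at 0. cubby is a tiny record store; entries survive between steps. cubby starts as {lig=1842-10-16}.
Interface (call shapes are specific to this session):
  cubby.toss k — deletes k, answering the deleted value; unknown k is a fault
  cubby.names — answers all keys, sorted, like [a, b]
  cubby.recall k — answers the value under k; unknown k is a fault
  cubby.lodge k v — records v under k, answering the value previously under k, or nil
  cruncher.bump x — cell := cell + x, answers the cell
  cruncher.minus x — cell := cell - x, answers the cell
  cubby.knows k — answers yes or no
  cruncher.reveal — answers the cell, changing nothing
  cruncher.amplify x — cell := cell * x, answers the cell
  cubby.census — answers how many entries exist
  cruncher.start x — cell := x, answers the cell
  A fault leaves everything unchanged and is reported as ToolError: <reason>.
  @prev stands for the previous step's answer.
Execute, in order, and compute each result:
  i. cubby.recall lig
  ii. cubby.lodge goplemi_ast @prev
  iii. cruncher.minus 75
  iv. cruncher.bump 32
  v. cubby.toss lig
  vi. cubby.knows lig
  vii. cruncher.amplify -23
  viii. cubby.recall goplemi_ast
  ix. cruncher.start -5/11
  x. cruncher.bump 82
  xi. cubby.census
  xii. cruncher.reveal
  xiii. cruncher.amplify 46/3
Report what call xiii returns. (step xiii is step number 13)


% cubby.recall k=lig
:: 1842-10-16
% cubby.lodge k=goplemi_ast v=@prev
:: nil
% cruncher.minus x=75
:: -75
% cruncher.bump x=32
:: -43
% cubby.toss k=lig
:: 1842-10-16
% cubby.knows k=lig
:: no
% cruncher.amplify x=-23
:: 989
% cubby.recall k=goplemi_ast
:: 1842-10-16
% cruncher.start x=-5/11
:: -5/11
% cruncher.bump x=82
:: 897/11
% cubby.census
:: 1
% cruncher.reveal
:: 897/11
% cruncher.amplify x=46/3
:: 13754/11

Answer: 13754/11


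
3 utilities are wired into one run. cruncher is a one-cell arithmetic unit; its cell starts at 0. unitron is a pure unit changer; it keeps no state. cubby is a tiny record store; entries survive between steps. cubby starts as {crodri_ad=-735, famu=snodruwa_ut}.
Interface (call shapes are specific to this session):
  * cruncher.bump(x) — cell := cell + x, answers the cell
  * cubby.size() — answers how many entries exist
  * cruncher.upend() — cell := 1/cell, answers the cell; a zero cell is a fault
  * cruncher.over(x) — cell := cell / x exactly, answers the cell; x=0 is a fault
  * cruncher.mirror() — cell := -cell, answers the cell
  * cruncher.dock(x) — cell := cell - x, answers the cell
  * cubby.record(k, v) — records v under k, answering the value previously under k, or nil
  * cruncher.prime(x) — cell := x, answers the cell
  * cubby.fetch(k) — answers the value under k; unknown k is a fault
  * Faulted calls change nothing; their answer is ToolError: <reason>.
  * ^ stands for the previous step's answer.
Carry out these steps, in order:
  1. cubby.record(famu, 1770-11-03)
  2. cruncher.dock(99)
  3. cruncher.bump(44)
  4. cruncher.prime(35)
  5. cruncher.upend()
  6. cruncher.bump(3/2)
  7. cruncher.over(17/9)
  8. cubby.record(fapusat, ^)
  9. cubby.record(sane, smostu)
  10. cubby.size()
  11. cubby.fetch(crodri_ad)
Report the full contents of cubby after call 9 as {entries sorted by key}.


Answer: {crodri_ad=-735, famu=1770-11-03, fapusat=963/1190, sane=smostu}

Derivation:
Act: cubby.record[k: famu; v: 1770-11-03]
Obs: snodruwa_ut
Act: cruncher.dock[x: 99]
Obs: -99
Act: cruncher.bump[x: 44]
Obs: -55
Act: cruncher.prime[x: 35]
Obs: 35
Act: cruncher.upend[]
Obs: 1/35
Act: cruncher.bump[x: 3/2]
Obs: 107/70
Act: cruncher.over[x: 17/9]
Obs: 963/1190
Act: cubby.record[k: fapusat; v: ^]
Obs: nil
Act: cubby.record[k: sane; v: smostu]
Obs: nil
Act: cubby.size[]
Obs: 4
Act: cubby.fetch[k: crodri_ad]
Obs: -735


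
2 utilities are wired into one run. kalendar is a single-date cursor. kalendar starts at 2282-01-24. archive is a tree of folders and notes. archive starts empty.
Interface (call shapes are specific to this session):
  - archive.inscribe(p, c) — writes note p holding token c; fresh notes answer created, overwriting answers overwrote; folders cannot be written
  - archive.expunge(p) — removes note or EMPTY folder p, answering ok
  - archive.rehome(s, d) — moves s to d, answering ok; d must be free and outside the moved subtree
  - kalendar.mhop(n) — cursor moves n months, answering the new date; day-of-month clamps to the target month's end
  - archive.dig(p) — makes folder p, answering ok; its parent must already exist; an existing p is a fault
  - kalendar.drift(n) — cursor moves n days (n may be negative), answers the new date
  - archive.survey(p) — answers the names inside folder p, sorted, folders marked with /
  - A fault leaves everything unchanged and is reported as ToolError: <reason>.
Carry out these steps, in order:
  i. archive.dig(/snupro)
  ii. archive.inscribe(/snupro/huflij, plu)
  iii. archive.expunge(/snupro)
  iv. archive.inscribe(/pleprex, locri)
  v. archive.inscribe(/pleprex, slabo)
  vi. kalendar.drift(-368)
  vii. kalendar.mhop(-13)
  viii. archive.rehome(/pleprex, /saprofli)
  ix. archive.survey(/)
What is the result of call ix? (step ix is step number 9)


Answer: [saprofli, snupro/]

Derivation:
>>> archive.dig p: /snupro
  ok
>>> archive.inscribe p: /snupro/huflij c: plu
  created
>>> archive.expunge p: /snupro
  ToolError: not empty
>>> archive.inscribe p: /pleprex c: locri
  created
>>> archive.inscribe p: /pleprex c: slabo
  overwrote
>>> kalendar.drift n: -368
  2281-01-21
>>> kalendar.mhop n: -13
  2279-12-21
>>> archive.rehome s: /pleprex d: /saprofli
  ok
>>> archive.survey p: /
  [saprofli, snupro/]


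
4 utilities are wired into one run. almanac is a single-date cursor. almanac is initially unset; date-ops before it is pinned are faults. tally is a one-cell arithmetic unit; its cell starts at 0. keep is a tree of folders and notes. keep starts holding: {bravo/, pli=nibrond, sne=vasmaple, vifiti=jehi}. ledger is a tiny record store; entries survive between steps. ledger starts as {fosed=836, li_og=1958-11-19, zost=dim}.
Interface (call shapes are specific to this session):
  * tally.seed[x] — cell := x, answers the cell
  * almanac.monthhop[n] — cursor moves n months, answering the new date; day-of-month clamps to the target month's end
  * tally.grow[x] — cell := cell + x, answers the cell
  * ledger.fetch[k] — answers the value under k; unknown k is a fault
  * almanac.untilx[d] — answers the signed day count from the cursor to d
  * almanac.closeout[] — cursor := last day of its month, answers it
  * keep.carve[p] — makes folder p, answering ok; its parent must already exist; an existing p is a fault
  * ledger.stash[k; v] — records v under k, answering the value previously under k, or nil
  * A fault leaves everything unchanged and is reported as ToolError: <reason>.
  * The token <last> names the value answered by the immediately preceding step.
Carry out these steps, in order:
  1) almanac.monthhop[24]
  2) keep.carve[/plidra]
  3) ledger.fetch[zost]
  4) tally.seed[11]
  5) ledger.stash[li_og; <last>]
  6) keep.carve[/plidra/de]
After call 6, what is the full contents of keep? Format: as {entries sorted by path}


Answer: {bravo/, pli=nibrond, plidra/, plidra/de/, sne=vasmaple, vifiti=jehi}

Derivation:
-> almanac.monthhop(n='24')
<- ToolError: no date set
-> keep.carve(p='/plidra')
<- ok
-> ledger.fetch(k='zost')
<- dim
-> tally.seed(x='11')
<- 11
-> ledger.stash(k='li_og', v='<last>')
<- 1958-11-19
-> keep.carve(p='/plidra/de')
<- ok


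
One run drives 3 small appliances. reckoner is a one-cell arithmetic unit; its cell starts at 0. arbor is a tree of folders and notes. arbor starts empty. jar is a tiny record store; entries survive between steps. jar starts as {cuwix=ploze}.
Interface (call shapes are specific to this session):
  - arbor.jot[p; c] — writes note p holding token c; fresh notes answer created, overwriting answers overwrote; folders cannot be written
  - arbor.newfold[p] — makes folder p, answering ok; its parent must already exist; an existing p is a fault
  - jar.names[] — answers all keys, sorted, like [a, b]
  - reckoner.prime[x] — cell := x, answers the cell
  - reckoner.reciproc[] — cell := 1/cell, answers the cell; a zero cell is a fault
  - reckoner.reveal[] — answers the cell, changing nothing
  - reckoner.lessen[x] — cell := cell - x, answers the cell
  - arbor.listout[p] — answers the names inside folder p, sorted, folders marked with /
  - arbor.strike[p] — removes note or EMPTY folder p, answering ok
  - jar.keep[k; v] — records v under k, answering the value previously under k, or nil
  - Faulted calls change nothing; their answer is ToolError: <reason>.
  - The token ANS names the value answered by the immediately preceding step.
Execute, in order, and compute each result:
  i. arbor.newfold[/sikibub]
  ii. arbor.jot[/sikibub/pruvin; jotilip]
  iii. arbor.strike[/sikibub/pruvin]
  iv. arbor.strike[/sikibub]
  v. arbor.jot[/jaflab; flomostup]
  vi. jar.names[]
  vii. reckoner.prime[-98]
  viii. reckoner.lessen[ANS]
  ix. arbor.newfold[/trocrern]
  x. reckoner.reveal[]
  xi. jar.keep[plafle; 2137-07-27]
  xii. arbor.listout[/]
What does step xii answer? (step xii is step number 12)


Answer: [jaflab, trocrern/]

Derivation:
Invoking arbor.newfold on /sikibub, — result: ok.
I run arbor.jot on /sikibub/pruvin, jotilip, — result: created.
Now I run arbor.strike on /sikibub/pruvin, — result: ok.
Now I run arbor.strike on /sikibub, — result: ok.
I run arbor.jot on /jaflab, flomostup, which returns created.
Calling jar.names, → [cuwix].
Then reckoner.prime on -98, giving -98.
Now I run reckoner.lessen on ANS: 0.
I invoke arbor.newfold on /trocrern, which returns ok.
Now I run reckoner.reveal: 0.
I use jar.keep on plafle, 2137-07-27: nil.
Next I call arbor.listout on /, yielding [jaflab, trocrern/].


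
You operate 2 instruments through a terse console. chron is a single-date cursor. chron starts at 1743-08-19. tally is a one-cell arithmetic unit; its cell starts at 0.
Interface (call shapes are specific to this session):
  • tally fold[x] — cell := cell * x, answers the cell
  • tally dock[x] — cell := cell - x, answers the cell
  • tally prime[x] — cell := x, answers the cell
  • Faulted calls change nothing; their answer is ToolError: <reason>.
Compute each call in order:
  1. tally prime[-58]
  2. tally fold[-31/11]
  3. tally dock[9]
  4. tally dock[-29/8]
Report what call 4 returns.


·→ tally prime(x→-58)
·← -58
·→ tally fold(x→-31/11)
·← 1798/11
·→ tally dock(x→9)
·← 1699/11
·→ tally dock(x→-29/8)
·← 13911/88

Answer: 13911/88


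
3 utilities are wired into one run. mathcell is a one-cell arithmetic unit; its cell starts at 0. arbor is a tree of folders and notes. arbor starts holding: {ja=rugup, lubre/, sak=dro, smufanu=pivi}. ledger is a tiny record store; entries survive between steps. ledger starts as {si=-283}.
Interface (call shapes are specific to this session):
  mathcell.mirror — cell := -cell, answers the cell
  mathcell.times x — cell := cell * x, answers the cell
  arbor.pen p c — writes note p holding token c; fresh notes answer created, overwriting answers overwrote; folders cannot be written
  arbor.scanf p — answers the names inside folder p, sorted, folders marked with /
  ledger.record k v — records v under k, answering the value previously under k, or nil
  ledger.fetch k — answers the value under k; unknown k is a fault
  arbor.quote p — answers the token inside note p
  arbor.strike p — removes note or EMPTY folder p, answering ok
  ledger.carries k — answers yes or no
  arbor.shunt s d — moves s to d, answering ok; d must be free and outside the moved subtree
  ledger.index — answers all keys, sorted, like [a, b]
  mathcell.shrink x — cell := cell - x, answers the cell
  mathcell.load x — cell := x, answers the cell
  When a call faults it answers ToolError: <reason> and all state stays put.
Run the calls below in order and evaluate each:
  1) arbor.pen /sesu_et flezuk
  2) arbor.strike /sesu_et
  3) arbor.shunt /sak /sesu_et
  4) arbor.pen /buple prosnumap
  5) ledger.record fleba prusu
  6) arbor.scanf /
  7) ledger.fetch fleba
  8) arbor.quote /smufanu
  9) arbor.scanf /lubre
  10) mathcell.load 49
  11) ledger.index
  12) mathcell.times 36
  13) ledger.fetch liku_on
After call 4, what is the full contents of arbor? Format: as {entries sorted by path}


Answer: {buple=prosnumap, ja=rugup, lubre/, sesu_et=dro, smufanu=pivi}

Derivation:
Step: arbor.pen[p: /sesu_et; c: flezuk]
Result: created
Step: arbor.strike[p: /sesu_et]
Result: ok
Step: arbor.shunt[s: /sak; d: /sesu_et]
Result: ok
Step: arbor.pen[p: /buple; c: prosnumap]
Result: created
Step: ledger.record[k: fleba; v: prusu]
Result: nil
Step: arbor.scanf[p: /]
Result: [buple, ja, lubre/, sesu_et, smufanu]
Step: ledger.fetch[k: fleba]
Result: prusu
Step: arbor.quote[p: /smufanu]
Result: pivi
Step: arbor.scanf[p: /lubre]
Result: []
Step: mathcell.load[x: 49]
Result: 49
Step: ledger.index[]
Result: [fleba, si]
Step: mathcell.times[x: 36]
Result: 1764
Step: ledger.fetch[k: liku_on]
Result: ToolError: no such key liku_on


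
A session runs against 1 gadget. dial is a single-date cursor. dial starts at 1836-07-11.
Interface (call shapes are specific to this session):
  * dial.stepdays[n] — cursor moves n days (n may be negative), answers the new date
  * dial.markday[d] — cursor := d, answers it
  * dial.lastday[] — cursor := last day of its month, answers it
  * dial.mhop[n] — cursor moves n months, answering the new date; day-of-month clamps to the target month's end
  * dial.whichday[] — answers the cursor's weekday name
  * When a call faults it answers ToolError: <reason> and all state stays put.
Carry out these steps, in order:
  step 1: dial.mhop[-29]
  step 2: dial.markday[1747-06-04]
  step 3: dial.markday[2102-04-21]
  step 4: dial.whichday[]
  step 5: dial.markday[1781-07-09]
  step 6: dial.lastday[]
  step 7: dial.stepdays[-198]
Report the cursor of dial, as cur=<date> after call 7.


Answer: cur=1781-01-14

Derivation:
Now I run mhop on n='-29': 1834-02-11.
Now I run markday on d='1747-06-04', yielding 1747-06-04.
Now I run markday on d='2102-04-21', — result: 2102-04-21.
I use whichday(), yielding Friday.
Then markday on d='1781-07-09', — result: 1781-07-09.
Then lastday(), yielding 1781-07-31.
I invoke stepdays on n='-198', → 1781-01-14.


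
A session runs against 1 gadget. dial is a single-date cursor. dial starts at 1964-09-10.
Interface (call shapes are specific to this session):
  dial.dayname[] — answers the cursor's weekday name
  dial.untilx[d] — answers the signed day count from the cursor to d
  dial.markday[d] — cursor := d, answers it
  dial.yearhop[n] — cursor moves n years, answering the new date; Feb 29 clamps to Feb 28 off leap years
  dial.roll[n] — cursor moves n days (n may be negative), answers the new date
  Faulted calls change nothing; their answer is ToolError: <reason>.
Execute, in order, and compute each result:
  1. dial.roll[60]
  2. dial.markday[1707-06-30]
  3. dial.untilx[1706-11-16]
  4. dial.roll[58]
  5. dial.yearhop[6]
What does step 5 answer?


Invoking dial.roll passing n: 60, which returns 1964-11-09.
Calling dial.markday passing d: 1707-06-30, → 1707-06-30.
Now I run dial.untilx passing d: 1706-11-16, and get -226.
Invoking dial.roll passing n: 58, — result: 1707-08-27.
I use dial.yearhop passing n: 6: 1713-08-27.

Answer: 1713-08-27


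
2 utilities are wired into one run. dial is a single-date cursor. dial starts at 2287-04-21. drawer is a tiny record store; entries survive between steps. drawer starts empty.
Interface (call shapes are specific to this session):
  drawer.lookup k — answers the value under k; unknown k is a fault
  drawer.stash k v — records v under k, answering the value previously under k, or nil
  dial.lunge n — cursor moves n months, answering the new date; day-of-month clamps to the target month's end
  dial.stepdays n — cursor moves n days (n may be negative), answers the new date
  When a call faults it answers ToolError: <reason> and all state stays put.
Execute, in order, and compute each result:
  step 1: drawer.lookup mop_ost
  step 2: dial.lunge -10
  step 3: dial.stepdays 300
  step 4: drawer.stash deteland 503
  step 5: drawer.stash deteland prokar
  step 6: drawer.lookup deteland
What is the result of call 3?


Answer: 2287-04-17

Derivation:
>>> drawer.lookup k='mop_ost'
:: ToolError: no such key mop_ost
>>> dial.lunge n='-10'
:: 2286-06-21
>>> dial.stepdays n='300'
:: 2287-04-17
>>> drawer.stash k='deteland' v='503'
:: nil
>>> drawer.stash k='deteland' v='prokar'
:: 503
>>> drawer.lookup k='deteland'
:: prokar


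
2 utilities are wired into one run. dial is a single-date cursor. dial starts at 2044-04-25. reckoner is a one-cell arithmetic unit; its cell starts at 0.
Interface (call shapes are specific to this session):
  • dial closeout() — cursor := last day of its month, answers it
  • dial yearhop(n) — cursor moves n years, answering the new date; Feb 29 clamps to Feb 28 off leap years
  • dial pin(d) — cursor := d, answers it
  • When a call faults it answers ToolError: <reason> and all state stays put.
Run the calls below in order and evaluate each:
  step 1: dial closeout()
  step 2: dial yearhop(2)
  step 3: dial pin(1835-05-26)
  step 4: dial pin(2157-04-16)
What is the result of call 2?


I invoke dial closeout(): 2044-04-30.
I call dial yearhop on n=2, which returns 2046-04-30.
I invoke dial pin on d=1835-05-26, → 1835-05-26.
Then dial pin on d=2157-04-16: 2157-04-16.

Answer: 2046-04-30


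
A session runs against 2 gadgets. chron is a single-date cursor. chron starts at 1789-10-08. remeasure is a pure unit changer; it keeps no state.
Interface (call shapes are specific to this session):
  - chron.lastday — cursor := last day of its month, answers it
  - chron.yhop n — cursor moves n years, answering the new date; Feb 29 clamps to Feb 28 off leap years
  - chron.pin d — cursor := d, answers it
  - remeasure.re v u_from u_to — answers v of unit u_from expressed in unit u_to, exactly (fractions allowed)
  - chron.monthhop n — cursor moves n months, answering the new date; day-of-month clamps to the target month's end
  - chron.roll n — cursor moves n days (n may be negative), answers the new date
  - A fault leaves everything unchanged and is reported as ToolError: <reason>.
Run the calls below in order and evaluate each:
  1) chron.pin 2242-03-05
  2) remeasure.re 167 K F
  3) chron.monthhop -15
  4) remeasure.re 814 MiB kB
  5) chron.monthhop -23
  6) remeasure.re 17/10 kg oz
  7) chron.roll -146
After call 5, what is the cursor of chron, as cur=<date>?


! chron.pin(d='2242-03-05') ~> 2242-03-05
! remeasure.re(v='167', u_from='K', u_to='F') ~> -15907/100
! chron.monthhop(n='-15') ~> 2240-12-05
! remeasure.re(v='814', u_from='MiB', u_to='kB') ~> 106692608/125
! chron.monthhop(n='-23') ~> 2239-01-05
! remeasure.re(v='17/10', u_from='kg', u_to='oz') ~> 2720000000/45359237
! chron.roll(n='-146') ~> 2238-08-12

Answer: cur=2239-01-05


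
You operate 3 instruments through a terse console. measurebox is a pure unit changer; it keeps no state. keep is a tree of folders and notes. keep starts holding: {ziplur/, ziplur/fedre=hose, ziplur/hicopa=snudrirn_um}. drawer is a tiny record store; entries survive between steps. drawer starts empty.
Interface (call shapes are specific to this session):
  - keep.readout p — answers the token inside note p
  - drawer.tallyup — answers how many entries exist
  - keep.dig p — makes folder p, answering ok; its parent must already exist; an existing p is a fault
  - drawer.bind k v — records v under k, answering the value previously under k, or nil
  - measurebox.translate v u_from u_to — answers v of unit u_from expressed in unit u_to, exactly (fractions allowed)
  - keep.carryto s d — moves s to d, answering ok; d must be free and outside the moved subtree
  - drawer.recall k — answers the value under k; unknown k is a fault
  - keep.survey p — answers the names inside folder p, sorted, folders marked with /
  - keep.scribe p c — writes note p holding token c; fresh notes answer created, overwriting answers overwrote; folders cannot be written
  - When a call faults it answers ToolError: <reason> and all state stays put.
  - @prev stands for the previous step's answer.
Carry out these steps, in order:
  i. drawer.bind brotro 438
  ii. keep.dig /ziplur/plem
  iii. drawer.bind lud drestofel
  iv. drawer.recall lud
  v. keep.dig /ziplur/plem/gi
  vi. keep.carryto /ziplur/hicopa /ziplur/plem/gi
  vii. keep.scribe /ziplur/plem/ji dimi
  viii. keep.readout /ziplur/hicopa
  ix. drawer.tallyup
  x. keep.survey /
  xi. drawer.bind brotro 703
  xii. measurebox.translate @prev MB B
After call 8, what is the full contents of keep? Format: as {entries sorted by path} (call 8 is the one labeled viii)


Answer: {ziplur/, ziplur/fedre=hose, ziplur/hicopa=snudrirn_um, ziplur/plem/, ziplur/plem/gi/, ziplur/plem/ji=dimi}

Derivation:
> drawer.bind k=brotro v=438
[out] nil
> keep.dig p=/ziplur/plem
[out] ok
> drawer.bind k=lud v=drestofel
[out] nil
> drawer.recall k=lud
[out] drestofel
> keep.dig p=/ziplur/plem/gi
[out] ok
> keep.carryto s=/ziplur/hicopa d=/ziplur/plem/gi
[out] ToolError: exists
> keep.scribe p=/ziplur/plem/ji c=dimi
[out] created
> keep.readout p=/ziplur/hicopa
[out] snudrirn_um
> drawer.tallyup
[out] 2
> keep.survey p=/
[out] [ziplur/]
> drawer.bind k=brotro v=703
[out] 438
> measurebox.translate v=@prev u_from=MB u_to=B
[out] 438000000


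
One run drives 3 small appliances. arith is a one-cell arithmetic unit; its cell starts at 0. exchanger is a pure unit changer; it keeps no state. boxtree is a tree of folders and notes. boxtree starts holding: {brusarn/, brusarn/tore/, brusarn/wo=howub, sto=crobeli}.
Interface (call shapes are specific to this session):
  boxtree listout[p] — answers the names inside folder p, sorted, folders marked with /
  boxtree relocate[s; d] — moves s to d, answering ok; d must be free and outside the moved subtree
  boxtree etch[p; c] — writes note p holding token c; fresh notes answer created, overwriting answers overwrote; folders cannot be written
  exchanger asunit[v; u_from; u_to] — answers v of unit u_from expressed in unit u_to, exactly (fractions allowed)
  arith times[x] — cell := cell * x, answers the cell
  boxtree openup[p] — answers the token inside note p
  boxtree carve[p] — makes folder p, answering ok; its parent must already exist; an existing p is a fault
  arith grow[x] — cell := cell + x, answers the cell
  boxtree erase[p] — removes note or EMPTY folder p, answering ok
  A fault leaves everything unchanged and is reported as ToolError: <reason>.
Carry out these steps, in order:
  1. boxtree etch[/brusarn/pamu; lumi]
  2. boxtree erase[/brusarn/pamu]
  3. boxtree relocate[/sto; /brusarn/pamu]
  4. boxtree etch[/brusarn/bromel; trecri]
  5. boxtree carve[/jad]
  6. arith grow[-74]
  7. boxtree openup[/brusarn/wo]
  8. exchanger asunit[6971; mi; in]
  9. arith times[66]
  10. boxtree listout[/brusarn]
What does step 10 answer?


! 1. boxtree etch(p='/brusarn/pamu', c='lumi') == created
! 2. boxtree erase(p='/brusarn/pamu') == ok
! 3. boxtree relocate(s='/sto', d='/brusarn/pamu') == ok
! 4. boxtree etch(p='/brusarn/bromel', c='trecri') == created
! 5. boxtree carve(p='/jad') == ok
! 6. arith grow(x='-74') == -74
! 7. boxtree openup(p='/brusarn/wo') == howub
! 8. exchanger asunit(v='6971', u_from='mi', u_to='in') == 441682560
! 9. arith times(x='66') == -4884
! 10. boxtree listout(p='/brusarn') == [bromel, pamu, tore/, wo]

Answer: [bromel, pamu, tore/, wo]


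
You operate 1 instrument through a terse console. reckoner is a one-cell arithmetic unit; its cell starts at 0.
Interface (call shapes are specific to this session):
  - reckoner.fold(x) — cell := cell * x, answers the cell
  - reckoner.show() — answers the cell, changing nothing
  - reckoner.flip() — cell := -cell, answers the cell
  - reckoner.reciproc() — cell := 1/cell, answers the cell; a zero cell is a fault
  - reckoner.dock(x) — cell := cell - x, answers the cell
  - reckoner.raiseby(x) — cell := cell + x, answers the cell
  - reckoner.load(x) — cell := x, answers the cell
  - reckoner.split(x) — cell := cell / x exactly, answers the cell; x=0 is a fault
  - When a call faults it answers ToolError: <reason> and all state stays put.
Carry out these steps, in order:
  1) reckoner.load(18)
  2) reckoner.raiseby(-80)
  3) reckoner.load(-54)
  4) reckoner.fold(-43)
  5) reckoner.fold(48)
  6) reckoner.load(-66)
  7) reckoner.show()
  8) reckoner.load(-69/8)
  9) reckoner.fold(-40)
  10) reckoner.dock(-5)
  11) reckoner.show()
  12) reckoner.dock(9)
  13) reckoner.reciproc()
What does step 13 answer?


Answer: 1/341

Derivation:
>> reckoner.load(x=18)
<< 18
>> reckoner.raiseby(x=-80)
<< -62
>> reckoner.load(x=-54)
<< -54
>> reckoner.fold(x=-43)
<< 2322
>> reckoner.fold(x=48)
<< 111456
>> reckoner.load(x=-66)
<< -66
>> reckoner.show()
<< -66
>> reckoner.load(x=-69/8)
<< -69/8
>> reckoner.fold(x=-40)
<< 345
>> reckoner.dock(x=-5)
<< 350
>> reckoner.show()
<< 350
>> reckoner.dock(x=9)
<< 341
>> reckoner.reciproc()
<< 1/341


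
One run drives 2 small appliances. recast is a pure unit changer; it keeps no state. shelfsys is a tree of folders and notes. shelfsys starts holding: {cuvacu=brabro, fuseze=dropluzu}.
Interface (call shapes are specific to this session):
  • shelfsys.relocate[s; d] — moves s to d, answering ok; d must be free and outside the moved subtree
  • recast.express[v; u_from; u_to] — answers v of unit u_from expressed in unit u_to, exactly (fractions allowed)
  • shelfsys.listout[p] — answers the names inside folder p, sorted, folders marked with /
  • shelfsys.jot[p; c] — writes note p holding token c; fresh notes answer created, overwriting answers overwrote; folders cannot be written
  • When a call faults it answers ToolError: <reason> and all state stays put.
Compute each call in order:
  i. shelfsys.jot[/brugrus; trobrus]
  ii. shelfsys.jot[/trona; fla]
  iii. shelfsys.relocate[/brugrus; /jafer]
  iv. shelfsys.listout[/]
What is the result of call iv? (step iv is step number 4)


! 1. shelfsys.jot(p=/brugrus, c=trobrus) => created
! 2. shelfsys.jot(p=/trona, c=fla) => created
! 3. shelfsys.relocate(s=/brugrus, d=/jafer) => ok
! 4. shelfsys.listout(p=/) => [cuvacu, fuseze, jafer, trona]

Answer: [cuvacu, fuseze, jafer, trona]


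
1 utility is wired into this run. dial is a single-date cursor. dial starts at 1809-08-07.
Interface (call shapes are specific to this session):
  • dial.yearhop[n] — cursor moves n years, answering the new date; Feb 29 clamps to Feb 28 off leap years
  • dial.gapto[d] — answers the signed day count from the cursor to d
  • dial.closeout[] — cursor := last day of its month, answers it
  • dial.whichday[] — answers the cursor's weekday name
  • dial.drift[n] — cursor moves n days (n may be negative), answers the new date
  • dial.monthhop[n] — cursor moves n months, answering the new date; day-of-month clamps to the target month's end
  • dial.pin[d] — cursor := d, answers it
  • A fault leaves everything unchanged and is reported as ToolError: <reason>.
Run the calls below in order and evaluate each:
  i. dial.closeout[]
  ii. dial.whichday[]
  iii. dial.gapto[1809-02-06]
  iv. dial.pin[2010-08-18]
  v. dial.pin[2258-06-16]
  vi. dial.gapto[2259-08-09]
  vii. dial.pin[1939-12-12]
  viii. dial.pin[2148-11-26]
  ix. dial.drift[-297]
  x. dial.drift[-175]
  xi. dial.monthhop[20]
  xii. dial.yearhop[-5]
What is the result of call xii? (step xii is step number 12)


Answer: 2144-04-12

Derivation:
Do: closeout[]
See: 1809-08-31
Do: whichday[]
See: Thursday
Do: gapto[d: 1809-02-06]
See: -206
Do: pin[d: 2010-08-18]
See: 2010-08-18
Do: pin[d: 2258-06-16]
See: 2258-06-16
Do: gapto[d: 2259-08-09]
See: 419
Do: pin[d: 1939-12-12]
See: 1939-12-12
Do: pin[d: 2148-11-26]
See: 2148-11-26
Do: drift[n: -297]
See: 2148-02-03
Do: drift[n: -175]
See: 2147-08-12
Do: monthhop[n: 20]
See: 2149-04-12
Do: yearhop[n: -5]
See: 2144-04-12


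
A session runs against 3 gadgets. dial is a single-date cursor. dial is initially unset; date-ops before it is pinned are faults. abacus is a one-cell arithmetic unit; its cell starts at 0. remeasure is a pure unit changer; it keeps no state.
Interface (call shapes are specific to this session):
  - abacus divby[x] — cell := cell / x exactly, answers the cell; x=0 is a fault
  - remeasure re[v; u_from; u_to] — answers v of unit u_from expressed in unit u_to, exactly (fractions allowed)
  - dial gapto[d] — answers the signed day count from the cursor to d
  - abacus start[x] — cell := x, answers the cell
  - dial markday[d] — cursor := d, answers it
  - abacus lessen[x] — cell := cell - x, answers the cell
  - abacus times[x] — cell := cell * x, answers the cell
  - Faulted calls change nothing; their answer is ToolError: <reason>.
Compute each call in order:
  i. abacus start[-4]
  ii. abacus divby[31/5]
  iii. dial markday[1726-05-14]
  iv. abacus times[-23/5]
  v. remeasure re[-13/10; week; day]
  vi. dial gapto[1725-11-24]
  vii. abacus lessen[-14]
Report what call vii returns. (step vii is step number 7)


Answer: 526/31

Derivation:
→ abacus start(x→-4)
← -4
→ abacus divby(x→31/5)
← -20/31
→ dial markday(d→1726-05-14)
← 1726-05-14
→ abacus times(x→-23/5)
← 92/31
→ remeasure re(v→-13/10, u_from→week, u_to→day)
← -91/10
→ dial gapto(d→1725-11-24)
← -171
→ abacus lessen(x→-14)
← 526/31


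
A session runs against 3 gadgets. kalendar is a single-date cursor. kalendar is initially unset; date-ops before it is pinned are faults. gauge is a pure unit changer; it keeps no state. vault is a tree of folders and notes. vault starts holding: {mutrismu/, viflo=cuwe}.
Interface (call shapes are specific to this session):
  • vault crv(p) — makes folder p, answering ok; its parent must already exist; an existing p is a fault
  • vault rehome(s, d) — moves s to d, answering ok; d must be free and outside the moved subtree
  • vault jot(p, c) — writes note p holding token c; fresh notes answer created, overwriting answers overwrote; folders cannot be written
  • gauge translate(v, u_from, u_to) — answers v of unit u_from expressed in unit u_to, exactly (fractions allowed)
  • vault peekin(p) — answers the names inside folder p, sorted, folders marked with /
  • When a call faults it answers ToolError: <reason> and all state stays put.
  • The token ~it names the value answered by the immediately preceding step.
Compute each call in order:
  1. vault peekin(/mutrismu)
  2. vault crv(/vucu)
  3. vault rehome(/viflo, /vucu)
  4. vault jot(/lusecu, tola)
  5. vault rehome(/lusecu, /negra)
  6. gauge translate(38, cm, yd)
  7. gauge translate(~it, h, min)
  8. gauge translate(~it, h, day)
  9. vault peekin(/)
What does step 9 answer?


Answer: [mutrismu/, negra, viflo, vucu/]

Derivation:
;; 1. vault peekin(/mutrismu) -> []
;; 2. vault crv(/vucu) -> ok
;; 3. vault rehome(/viflo, /vucu) -> ToolError: exists
;; 4. vault jot(/lusecu, tola) -> created
;; 5. vault rehome(/lusecu, /negra) -> ok
;; 6. gauge translate(38, cm, yd) -> 475/1143
;; 7. gauge translate(~it, h, min) -> 9500/381
;; 8. gauge translate(~it, h, day) -> 2375/2286
;; 9. vault peekin(/) -> [mutrismu/, negra, viflo, vucu/]
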